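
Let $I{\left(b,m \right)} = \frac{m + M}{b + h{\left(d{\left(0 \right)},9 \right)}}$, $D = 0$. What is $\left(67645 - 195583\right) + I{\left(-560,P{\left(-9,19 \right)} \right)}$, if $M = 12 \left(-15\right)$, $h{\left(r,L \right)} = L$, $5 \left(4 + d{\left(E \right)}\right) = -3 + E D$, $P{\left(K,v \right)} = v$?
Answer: $- \frac{70493677}{551} \approx -1.2794 \cdot 10^{5}$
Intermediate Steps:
$d{\left(E \right)} = - \frac{23}{5}$ ($d{\left(E \right)} = -4 + \frac{-3 + E 0}{5} = -4 + \frac{-3 + 0}{5} = -4 + \frac{1}{5} \left(-3\right) = -4 - \frac{3}{5} = - \frac{23}{5}$)
$M = -180$
$I{\left(b,m \right)} = \frac{-180 + m}{9 + b}$ ($I{\left(b,m \right)} = \frac{m - 180}{b + 9} = \frac{-180 + m}{9 + b}$)
$\left(67645 - 195583\right) + I{\left(-560,P{\left(-9,19 \right)} \right)} = \left(67645 - 195583\right) + \frac{-180 + 19}{9 - 560} = -127938 + \frac{1}{-551} \left(-161\right) = -127938 - - \frac{161}{551} = -127938 + \frac{161}{551} = - \frac{70493677}{551}$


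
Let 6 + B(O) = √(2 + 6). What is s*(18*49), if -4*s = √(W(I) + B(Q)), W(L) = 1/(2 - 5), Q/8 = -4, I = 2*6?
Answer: -147*I*√(57 - 18*√2)/2 ≈ -412.81*I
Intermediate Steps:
I = 12
Q = -32 (Q = 8*(-4) = -32)
W(L) = -⅓ (W(L) = 1/(-3) = -⅓)
B(O) = -6 + 2*√2 (B(O) = -6 + √(2 + 6) = -6 + √8 = -6 + 2*√2)
s = -√(-19/3 + 2*√2)/4 (s = -√(-⅓ + (-6 + 2*√2))/4 = -√(-19/3 + 2*√2)/4 ≈ -0.46803*I)
s*(18*49) = (-I*√(57 - 18*√2)/12)*(18*49) = -I*√(57 - 18*√2)/12*882 = -147*I*√(57 - 18*√2)/2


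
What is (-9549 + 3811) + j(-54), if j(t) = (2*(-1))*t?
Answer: -5630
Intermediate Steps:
j(t) = -2*t
(-9549 + 3811) + j(-54) = (-9549 + 3811) - 2*(-54) = -5738 + 108 = -5630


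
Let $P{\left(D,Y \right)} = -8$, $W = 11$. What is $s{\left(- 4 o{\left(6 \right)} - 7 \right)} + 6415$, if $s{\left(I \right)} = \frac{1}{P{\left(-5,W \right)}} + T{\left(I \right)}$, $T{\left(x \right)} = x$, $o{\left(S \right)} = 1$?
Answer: $\frac{51231}{8} \approx 6403.9$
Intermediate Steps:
$s{\left(I \right)} = - \frac{1}{8} + I$ ($s{\left(I \right)} = \frac{1}{-8} + I = - \frac{1}{8} + I$)
$s{\left(- 4 o{\left(6 \right)} - 7 \right)} + 6415 = \left(- \frac{1}{8} - 11\right) + 6415 = - \frac{89}{8} + 6415 = \frac{51231}{8}$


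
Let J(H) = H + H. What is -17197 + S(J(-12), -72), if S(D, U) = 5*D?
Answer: -17317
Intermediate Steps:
J(H) = 2*H
-17197 + S(J(-12), -72) = -17197 + 5*(2*(-12)) = -17197 + 5*(-24) = -17197 - 120 = -17317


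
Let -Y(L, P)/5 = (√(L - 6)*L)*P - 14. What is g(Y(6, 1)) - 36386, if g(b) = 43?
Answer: -36343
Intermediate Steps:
Y(L, P) = 70 - 5*L*P*√(-6 + L) (Y(L, P) = -5*((√(L - 6)*L)*P - 14) = -5*((√(-6 + L)*L)*P - 14) = -5*((L*√(-6 + L))*P - 14) = -5*(L*P*√(-6 + L) - 14) = -5*(-14 + L*P*√(-6 + L)) = 70 - 5*L*P*√(-6 + L))
g(Y(6, 1)) - 36386 = 43 - 36386 = -36343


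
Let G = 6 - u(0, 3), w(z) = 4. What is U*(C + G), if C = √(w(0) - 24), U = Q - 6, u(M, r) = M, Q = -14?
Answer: -120 - 40*I*√5 ≈ -120.0 - 89.443*I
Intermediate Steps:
G = 6 (G = 6 - 1*0 = 6 + 0 = 6)
U = -20 (U = -14 - 6 = -20)
C = 2*I*√5 (C = √(4 - 24) = √(-20) = 2*I*√5 ≈ 4.4721*I)
U*(C + G) = -20*(2*I*√5 + 6) = -20*(6 + 2*I*√5) = -120 - 40*I*√5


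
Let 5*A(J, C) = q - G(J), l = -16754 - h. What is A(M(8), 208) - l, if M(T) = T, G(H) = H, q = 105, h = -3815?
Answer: 64792/5 ≈ 12958.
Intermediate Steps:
l = -12939 (l = -16754 - 1*(-3815) = -16754 + 3815 = -12939)
A(J, C) = 21 - J/5 (A(J, C) = (105 - J)/5 = 21 - J/5)
A(M(8), 208) - l = (21 - ⅕*8) - 1*(-12939) = (21 - 8/5) + 12939 = 97/5 + 12939 = 64792/5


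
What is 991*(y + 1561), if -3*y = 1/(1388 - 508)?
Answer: 4083949649/2640 ≈ 1.5470e+6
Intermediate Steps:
y = -1/2640 (y = -1/(3*(1388 - 508)) = -⅓/880 = -⅓*1/880 = -1/2640 ≈ -0.00037879)
991*(y + 1561) = 991*(-1/2640 + 1561) = 991*(4121039/2640) = 4083949649/2640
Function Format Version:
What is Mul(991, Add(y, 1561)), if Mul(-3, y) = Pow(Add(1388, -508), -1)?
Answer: Rational(4083949649, 2640) ≈ 1.5470e+6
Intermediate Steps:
y = Rational(-1, 2640) (y = Mul(Rational(-1, 3), Pow(Add(1388, -508), -1)) = Mul(Rational(-1, 3), Pow(880, -1)) = Mul(Rational(-1, 3), Rational(1, 880)) = Rational(-1, 2640) ≈ -0.00037879)
Mul(991, Add(y, 1561)) = Mul(991, Add(Rational(-1, 2640), 1561)) = Mul(991, Rational(4121039, 2640)) = Rational(4083949649, 2640)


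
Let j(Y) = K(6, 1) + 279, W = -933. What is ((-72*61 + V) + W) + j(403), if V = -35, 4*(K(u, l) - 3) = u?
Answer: -10153/2 ≈ -5076.5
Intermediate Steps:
K(u, l) = 3 + u/4
j(Y) = 567/2 (j(Y) = (3 + (¼)*6) + 279 = (3 + 3/2) + 279 = 9/2 + 279 = 567/2)
((-72*61 + V) + W) + j(403) = ((-72*61 - 35) - 933) + 567/2 = ((-4392 - 35) - 933) + 567/2 = (-4427 - 933) + 567/2 = -5360 + 567/2 = -10153/2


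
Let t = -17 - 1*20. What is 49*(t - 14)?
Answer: -2499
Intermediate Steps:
t = -37 (t = -17 - 20 = -37)
49*(t - 14) = 49*(-37 - 14) = 49*(-51) = -2499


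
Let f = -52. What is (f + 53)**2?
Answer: 1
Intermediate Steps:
(f + 53)**2 = (-52 + 53)**2 = 1**2 = 1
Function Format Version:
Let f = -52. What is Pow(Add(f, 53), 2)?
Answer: 1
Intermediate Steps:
Pow(Add(f, 53), 2) = Pow(Add(-52, 53), 2) = Pow(1, 2) = 1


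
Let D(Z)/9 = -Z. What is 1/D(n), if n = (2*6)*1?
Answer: -1/108 ≈ -0.0092593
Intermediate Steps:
n = 12 (n = 12*1 = 12)
D(Z) = -9*Z (D(Z) = 9*(-Z) = -9*Z)
1/D(n) = 1/(-9*12) = 1/(-108) = -1/108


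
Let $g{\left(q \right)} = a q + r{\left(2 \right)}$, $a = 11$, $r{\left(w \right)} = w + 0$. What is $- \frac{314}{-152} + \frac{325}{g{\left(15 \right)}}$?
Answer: $\frac{50919}{12692} \approx 4.0119$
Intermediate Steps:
$r{\left(w \right)} = w$
$g{\left(q \right)} = 2 + 11 q$ ($g{\left(q \right)} = 11 q + 2 = 2 + 11 q$)
$- \frac{314}{-152} + \frac{325}{g{\left(15 \right)}} = - \frac{314}{-152} + \frac{325}{2 + 11 \cdot 15} = \left(-314\right) \left(- \frac{1}{152}\right) + \frac{325}{2 + 165} = \frac{157}{76} + \frac{325}{167} = \frac{50919}{12692}$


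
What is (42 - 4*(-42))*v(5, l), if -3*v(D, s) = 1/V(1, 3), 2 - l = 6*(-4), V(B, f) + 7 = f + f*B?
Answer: 70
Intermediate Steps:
V(B, f) = -7 + f + B*f (V(B, f) = -7 + (f + f*B) = -7 + (f + B*f) = -7 + f + B*f)
l = 26 (l = 2 - 6*(-4) = 2 - 1*(-24) = 2 + 24 = 26)
v(D, s) = ⅓ (v(D, s) = -1/(3*(-7 + 3 + 1*3)) = -1/(3*(-7 + 3 + 3)) = -⅓/(-1) = -⅓*(-1) = ⅓)
(42 - 4*(-42))*v(5, l) = (42 - 4*(-42))*(⅓) = (42 + 168)*(⅓) = 210*(⅓) = 70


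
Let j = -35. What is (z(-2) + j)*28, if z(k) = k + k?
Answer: -1092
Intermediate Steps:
z(k) = 2*k
(z(-2) + j)*28 = (2*(-2) - 35)*28 = (-4 - 35)*28 = -39*28 = -1092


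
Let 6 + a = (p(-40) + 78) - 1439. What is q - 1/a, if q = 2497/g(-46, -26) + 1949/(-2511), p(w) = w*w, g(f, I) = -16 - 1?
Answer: -1468664987/9946071 ≈ -147.66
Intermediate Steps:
g(f, I) = -17
p(w) = w²
a = 233 (a = -6 + (((-40)² + 78) - 1439) = -6 + ((1600 + 78) - 1439) = -6 + (1678 - 1439) = -6 + 239 = 233)
q = -6303100/42687 (q = 2497/(-17) + 1949/(-2511) = 2497*(-1/17) + 1949*(-1/2511) = -2497/17 - 1949/2511 = -6303100/42687 ≈ -147.66)
q - 1/a = -6303100/42687 - 1/233 = -1468664987/9946071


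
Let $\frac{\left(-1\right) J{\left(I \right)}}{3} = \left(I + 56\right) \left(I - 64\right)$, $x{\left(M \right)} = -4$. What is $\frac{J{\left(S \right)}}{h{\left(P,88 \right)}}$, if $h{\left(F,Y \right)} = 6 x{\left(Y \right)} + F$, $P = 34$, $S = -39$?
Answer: $\frac{5253}{10} \approx 525.3$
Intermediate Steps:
$J{\left(I \right)} = - 3 \left(-64 + I\right) \left(56 + I\right)$ ($J{\left(I \right)} = - 3 \left(I + 56\right) \left(I - 64\right) = - 3 \left(56 + I\right) \left(-64 + I\right) = - 3 \left(-64 + I\right) \left(56 + I\right)$)
$h{\left(F,Y \right)} = -24 + F$ ($h{\left(F,Y \right)} = 6 \left(-4\right) + F = -24 + F$)
$\frac{J{\left(S \right)}}{h{\left(P,88 \right)}} = \frac{10752 - 3 \left(-39\right)^{2} + 24 \left(-39\right)}{-24 + 34} = \frac{10752 - 4563 - 936}{10} = \left(10752 - 4563 - 936\right) \frac{1}{10} = 5253 \cdot \frac{1}{10} = \frac{5253}{10}$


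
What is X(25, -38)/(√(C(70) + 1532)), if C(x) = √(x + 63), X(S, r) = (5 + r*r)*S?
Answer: 36225/√(1532 + √133) ≈ 922.04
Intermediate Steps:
X(S, r) = S*(5 + r²) (X(S, r) = (5 + r²)*S = S*(5 + r²))
C(x) = √(63 + x)
X(25, -38)/(√(C(70) + 1532)) = (25*(5 + (-38)²))/(√(√(63 + 70) + 1532)) = (25*(5 + 1444))/(√(√133 + 1532)) = (25*1449)/(√(1532 + √133)) = 36225/√(1532 + √133)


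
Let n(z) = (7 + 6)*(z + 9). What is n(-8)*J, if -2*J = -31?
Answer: 403/2 ≈ 201.50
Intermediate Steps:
J = 31/2 (J = -½*(-31) = 31/2 ≈ 15.500)
n(z) = 117 + 13*z (n(z) = 13*(9 + z) = 117 + 13*z)
n(-8)*J = (117 + 13*(-8))*(31/2) = (117 - 104)*(31/2) = 13*(31/2) = 403/2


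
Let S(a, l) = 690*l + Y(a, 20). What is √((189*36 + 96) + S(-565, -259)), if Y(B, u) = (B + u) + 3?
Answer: 8*I*√2693 ≈ 415.15*I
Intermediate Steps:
Y(B, u) = 3 + B + u
S(a, l) = 23 + a + 690*l (S(a, l) = 690*l + (3 + a + 20) = 690*l + (23 + a) = 23 + a + 690*l)
√((189*36 + 96) + S(-565, -259)) = √((189*36 + 96) + (23 - 565 + 690*(-259))) = √((6804 + 96) + (23 - 565 - 178710)) = √(6900 - 179252) = √(-172352) = 8*I*√2693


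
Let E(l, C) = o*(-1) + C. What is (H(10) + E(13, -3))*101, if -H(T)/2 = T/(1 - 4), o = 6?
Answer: -707/3 ≈ -235.67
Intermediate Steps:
E(l, C) = -6 + C (E(l, C) = 6*(-1) + C = -6 + C)
H(T) = 2*T/3 (H(T) = -2*T/(1 - 4) = -2*T/(-3) = -2*T*(-1)/3 = -(-2)*T/3 = 2*T/3)
(H(10) + E(13, -3))*101 = ((⅔)*10 + (-6 - 3))*101 = (20/3 - 9)*101 = -7/3*101 = -707/3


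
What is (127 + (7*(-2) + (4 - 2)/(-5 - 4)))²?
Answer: 1030225/81 ≈ 12719.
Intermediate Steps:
(127 + (7*(-2) + (4 - 2)/(-5 - 4)))² = (127 + (-14 + 2/(-9)))² = (127 + (-14 + 2*(-⅑)))² = (127 + (-14 - 2/9))² = (127 - 128/9)² = (1015/9)² = 1030225/81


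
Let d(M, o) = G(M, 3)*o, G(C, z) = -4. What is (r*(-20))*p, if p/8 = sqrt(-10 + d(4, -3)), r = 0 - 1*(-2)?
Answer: -320*sqrt(2) ≈ -452.55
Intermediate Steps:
r = 2 (r = 0 + 2 = 2)
d(M, o) = -4*o
p = 8*sqrt(2) (p = 8*sqrt(-10 - 4*(-3)) = 8*sqrt(-10 + 12) = 8*sqrt(2) ≈ 11.314)
(r*(-20))*p = (2*(-20))*(8*sqrt(2)) = -320*sqrt(2)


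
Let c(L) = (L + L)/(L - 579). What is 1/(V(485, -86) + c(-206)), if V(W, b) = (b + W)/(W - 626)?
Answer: -36895/85041 ≈ -0.43385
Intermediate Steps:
V(W, b) = (W + b)/(-626 + W)
c(L) = 2*L/(-579 + L) (c(L) = (2*L)/(-579 + L) = 2*L/(-579 + L))
1/(V(485, -86) + c(-206)) = 1/((485 - 86)/(-626 + 485) + 2*(-206)/(-579 - 206)) = 1/(399/(-141) + 2*(-206)/(-785)) = 1/(-1/141*399 + 2*(-206)*(-1/785)) = 1/(-133/47 + 412/785) = 1/(-85041/36895) = -36895/85041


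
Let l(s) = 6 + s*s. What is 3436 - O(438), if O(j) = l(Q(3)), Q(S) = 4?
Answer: 3414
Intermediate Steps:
l(s) = 6 + s**2
O(j) = 22 (O(j) = 6 + 4**2 = 6 + 16 = 22)
3436 - O(438) = 3436 - 1*22 = 3436 - 22 = 3414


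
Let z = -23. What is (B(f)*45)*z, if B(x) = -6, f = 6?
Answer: 6210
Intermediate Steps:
(B(f)*45)*z = -6*45*(-23) = -270*(-23) = 6210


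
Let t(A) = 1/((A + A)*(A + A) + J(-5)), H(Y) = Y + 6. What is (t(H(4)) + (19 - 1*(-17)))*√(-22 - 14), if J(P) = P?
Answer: 85326*I/395 ≈ 216.02*I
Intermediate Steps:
H(Y) = 6 + Y
t(A) = 1/(-5 + 4*A²) (t(A) = 1/((A + A)*(A + A) - 5) = 1/((2*A)*(2*A) - 5) = 1/(4*A² - 5) = 1/(-5 + 4*A²))
(t(H(4)) + (19 - 1*(-17)))*√(-22 - 14) = (1/(-5 + 4*(6 + 4)²) + (19 - 1*(-17)))*√(-22 - 14) = (1/(-5 + 4*10²) + (19 + 17))*√(-36) = (1/(-5 + 4*100) + 36)*(6*I) = (1/(-5 + 400) + 36)*(6*I) = (1/395 + 36)*(6*I) = 14221*(6*I)/395 = 85326*I/395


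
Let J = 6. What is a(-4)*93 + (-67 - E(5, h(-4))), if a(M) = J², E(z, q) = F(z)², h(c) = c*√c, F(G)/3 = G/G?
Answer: 3272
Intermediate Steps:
F(G) = 3 (F(G) = 3*(G/G) = 3*1 = 3)
h(c) = c^(3/2)
E(z, q) = 9 (E(z, q) = 3² = 9)
a(M) = 36 (a(M) = 6² = 36)
a(-4)*93 + (-67 - E(5, h(-4))) = 36*93 + (-67 - 1*9) = 3348 + (-67 - 9) = 3348 - 76 = 3272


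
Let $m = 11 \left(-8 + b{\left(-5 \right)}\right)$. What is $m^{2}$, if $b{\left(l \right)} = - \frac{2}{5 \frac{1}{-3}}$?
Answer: $\frac{139876}{25} \approx 5595.0$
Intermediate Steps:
$b{\left(l \right)} = \frac{6}{5}$ ($b{\left(l \right)} = - \frac{2}{5 \left(- \frac{1}{3}\right)} = - \frac{2}{- \frac{5}{3}} = \left(-2\right) \left(- \frac{3}{5}\right) = \frac{6}{5}$)
$m = - \frac{374}{5}$ ($m = 11 \left(-8 + \frac{6}{5}\right) = 11 \left(- \frac{34}{5}\right) = - \frac{374}{5} \approx -74.8$)
$m^{2} = \left(- \frac{374}{5}\right)^{2} = \frac{139876}{25}$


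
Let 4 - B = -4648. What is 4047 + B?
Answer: 8699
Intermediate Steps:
B = 4652 (B = 4 - 1*(-4648) = 4 + 4648 = 4652)
4047 + B = 4047 + 4652 = 8699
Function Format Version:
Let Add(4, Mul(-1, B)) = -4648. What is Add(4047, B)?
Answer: 8699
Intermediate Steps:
B = 4652 (B = Add(4, Mul(-1, -4648)) = Add(4, 4648) = 4652)
Add(4047, B) = Add(4047, 4652) = 8699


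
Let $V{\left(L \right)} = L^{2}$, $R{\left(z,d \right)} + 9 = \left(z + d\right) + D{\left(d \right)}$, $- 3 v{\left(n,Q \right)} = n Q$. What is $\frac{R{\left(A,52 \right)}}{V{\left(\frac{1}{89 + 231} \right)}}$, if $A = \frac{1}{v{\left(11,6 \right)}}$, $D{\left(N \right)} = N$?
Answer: $\frac{106956800}{11} \approx 9.7233 \cdot 10^{6}$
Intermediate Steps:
$v{\left(n,Q \right)} = - \frac{Q n}{3}$ ($v{\left(n,Q \right)} = - \frac{n Q}{3} = - \frac{Q n}{3}$)
$A = - \frac{1}{22}$ ($A = \frac{1}{\left(- \frac{1}{3}\right) 6 \cdot 11} = \frac{1}{-22} = - \frac{1}{22} \approx -0.045455$)
$R{\left(z,d \right)} = -9 + z + 2 d$ ($R{\left(z,d \right)} = -9 + \left(\left(z + d\right) + d\right) = -9 + \left(\left(d + z\right) + d\right) = -9 + \left(z + 2 d\right) = -9 + z + 2 d$)
$\frac{R{\left(A,52 \right)}}{V{\left(\frac{1}{89 + 231} \right)}} = \frac{-9 - \frac{1}{22} + 2 \cdot 52}{\left(\frac{1}{89 + 231}\right)^{2}} = \frac{-9 - \frac{1}{22} + 104}{\left(\frac{1}{320}\right)^{2}} = \frac{2089}{22 \left(\frac{1}{320}\right)^{2}} = \frac{2089 \frac{1}{\frac{1}{102400}}}{22} = \frac{2089}{22} \cdot 102400 = \frac{106956800}{11}$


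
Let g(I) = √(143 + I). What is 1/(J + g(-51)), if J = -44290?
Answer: -22145/980802004 - √23/980802004 ≈ -2.2583e-5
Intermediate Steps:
1/(J + g(-51)) = 1/(-44290 + √(143 - 51)) = 1/(-44290 + √92) = 1/(-44290 + 2*√23)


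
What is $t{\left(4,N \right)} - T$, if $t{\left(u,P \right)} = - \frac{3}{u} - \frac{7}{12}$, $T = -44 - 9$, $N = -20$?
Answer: $\frac{155}{3} \approx 51.667$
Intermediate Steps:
$T = -53$ ($T = -44 - 9 = -53$)
$t{\left(u,P \right)} = - \frac{7}{12} - \frac{3}{u}$ ($t{\left(u,P \right)} = - \frac{3}{u} - \frac{7}{12} = - \frac{7}{12} - \frac{3}{u}$)
$t{\left(4,N \right)} - T = \left(- \frac{7}{12} - \frac{3}{4}\right) - -53 = \left(- \frac{7}{12} - \frac{3}{4}\right) + 53 = - \frac{4}{3} + 53 = \frac{155}{3}$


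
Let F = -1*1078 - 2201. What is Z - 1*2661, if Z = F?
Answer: -5940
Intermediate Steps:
F = -3279 (F = -1078 - 2201 = -3279)
Z = -3279
Z - 1*2661 = -3279 - 1*2661 = -3279 - 2661 = -5940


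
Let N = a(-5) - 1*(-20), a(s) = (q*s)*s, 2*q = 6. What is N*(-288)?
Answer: -27360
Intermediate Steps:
q = 3 (q = (1/2)*6 = 3)
a(s) = 3*s**2 (a(s) = (3*s)*s = 3*s**2)
N = 95 (N = 3*(-5)**2 - 1*(-20) = 3*25 + 20 = 75 + 20 = 95)
N*(-288) = 95*(-288) = -27360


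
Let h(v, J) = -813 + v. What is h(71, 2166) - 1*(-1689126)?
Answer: 1688384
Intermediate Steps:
h(71, 2166) - 1*(-1689126) = (-813 + 71) - 1*(-1689126) = -742 + 1689126 = 1688384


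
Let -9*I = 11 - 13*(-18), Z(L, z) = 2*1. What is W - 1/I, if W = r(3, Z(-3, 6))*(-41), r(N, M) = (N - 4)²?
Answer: -10036/245 ≈ -40.963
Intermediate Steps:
Z(L, z) = 2
r(N, M) = (-4 + N)²
I = -245/9 (I = -(11 - 13*(-18))/9 = -(11 + 234)/9 = -⅑*245 = -245/9 ≈ -27.222)
W = -41 (W = (-4 + 3)²*(-41) = (-1)²*(-41) = 1*(-41) = -41)
W - 1/I = -41 - 1/(-245/9) = -41 - 1*(-9/245) = -41 + 9/245 = -10036/245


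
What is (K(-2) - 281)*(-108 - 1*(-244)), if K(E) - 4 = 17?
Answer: -35360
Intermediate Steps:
K(E) = 21 (K(E) = 4 + 17 = 21)
(K(-2) - 281)*(-108 - 1*(-244)) = (21 - 281)*(-108 - 1*(-244)) = -260*(-108 + 244) = -260*136 = -35360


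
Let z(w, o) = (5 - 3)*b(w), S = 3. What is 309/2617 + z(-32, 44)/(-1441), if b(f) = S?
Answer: 429567/3771097 ≈ 0.11391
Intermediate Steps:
b(f) = 3
z(w, o) = 6 (z(w, o) = (5 - 3)*3 = 2*3 = 6)
309/2617 + z(-32, 44)/(-1441) = 309/2617 + 6/(-1441) = 309*(1/2617) + 6*(-1/1441) = 309/2617 - 6/1441 = 429567/3771097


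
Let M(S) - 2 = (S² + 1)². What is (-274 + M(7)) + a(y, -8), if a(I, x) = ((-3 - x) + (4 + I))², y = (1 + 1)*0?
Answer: 2309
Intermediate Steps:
M(S) = 2 + (1 + S²)² (M(S) = 2 + (S² + 1)² = 2 + (1 + S²)²)
y = 0 (y = 2*0 = 0)
a(I, x) = (1 + I - x)²
(-274 + M(7)) + a(y, -8) = (-274 + (2 + (1 + 7²)²)) + (1 + 0 - 1*(-8))² = (-274 + (2 + (1 + 49)²)) + (1 + 0 + 8)² = (-274 + (2 + 50²)) + 9² = (-274 + (2 + 2500)) + 81 = (-274 + 2502) + 81 = 2228 + 81 = 2309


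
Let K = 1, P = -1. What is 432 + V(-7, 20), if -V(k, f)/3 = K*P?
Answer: 435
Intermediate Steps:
V(k, f) = 3 (V(k, f) = -3*(-1) = 3)
432 + V(-7, 20) = 432 + 3 = 435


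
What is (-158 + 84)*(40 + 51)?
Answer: -6734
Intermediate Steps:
(-158 + 84)*(40 + 51) = -74*91 = -6734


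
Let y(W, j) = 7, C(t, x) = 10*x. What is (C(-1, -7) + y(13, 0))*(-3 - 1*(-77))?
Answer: -4662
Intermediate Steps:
(C(-1, -7) + y(13, 0))*(-3 - 1*(-77)) = (10*(-7) + 7)*(-3 - 1*(-77)) = (-70 + 7)*(-3 + 77) = -63*74 = -4662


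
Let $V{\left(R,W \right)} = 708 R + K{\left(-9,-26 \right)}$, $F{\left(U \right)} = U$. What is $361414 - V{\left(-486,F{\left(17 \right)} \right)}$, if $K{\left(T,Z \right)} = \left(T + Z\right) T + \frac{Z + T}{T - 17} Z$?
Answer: $705222$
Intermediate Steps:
$K{\left(T,Z \right)} = T \left(T + Z\right) + \frac{Z \left(T + Z\right)}{-17 + T}$ ($K{\left(T,Z \right)} = T \left(T + Z\right) + \frac{T + Z}{-17 + T} Z = T \left(T + Z\right) + \frac{Z \left(T + Z\right)}{-17 + T}$)
$V{\left(R,W \right)} = 280 + 708 R$ ($V{\left(R,W \right)} = 708 R + \frac{\left(-9\right)^{3} + \left(-26\right)^{2} - 17 \left(-9\right)^{2} - 26 \left(-9\right)^{2} - \left(-144\right) \left(-26\right)}{-17 - 9} = 708 R + \frac{-729 + 676 - 1377 - 2106 - 3744}{-26} = 708 R - \frac{-729 + 676 - 1377 - 2106 - 3744}{26} = 708 R - -280 = 708 R + 280 = 280 + 708 R$)
$361414 - V{\left(-486,F{\left(17 \right)} \right)} = 361414 - \left(280 + 708 \left(-486\right)\right) = 361414 - \left(280 - 344088\right) = 361414 - -343808 = 361414 + 343808 = 705222$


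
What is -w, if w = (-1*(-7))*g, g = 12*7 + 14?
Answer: -686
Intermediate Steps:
g = 98 (g = 84 + 14 = 98)
w = 686 (w = -1*(-7)*98 = 7*98 = 686)
-w = -1*686 = -686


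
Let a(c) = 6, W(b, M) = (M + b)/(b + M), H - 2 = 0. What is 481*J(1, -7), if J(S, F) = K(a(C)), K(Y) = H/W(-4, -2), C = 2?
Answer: 962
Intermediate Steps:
H = 2 (H = 2 + 0 = 2)
W(b, M) = 1 (W(b, M) = (M + b)/(M + b) = 1)
K(Y) = 2 (K(Y) = 2/1 = 2*1 = 2)
J(S, F) = 2
481*J(1, -7) = 481*2 = 962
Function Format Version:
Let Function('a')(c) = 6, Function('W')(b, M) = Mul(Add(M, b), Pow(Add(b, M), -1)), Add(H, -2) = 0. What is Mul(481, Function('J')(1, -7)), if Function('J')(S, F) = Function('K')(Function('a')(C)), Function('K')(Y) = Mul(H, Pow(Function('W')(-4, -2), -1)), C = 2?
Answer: 962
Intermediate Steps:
H = 2 (H = Add(2, 0) = 2)
Function('W')(b, M) = 1 (Function('W')(b, M) = Mul(Add(M, b), Pow(Add(M, b), -1)) = 1)
Function('K')(Y) = 2 (Function('K')(Y) = Mul(2, Pow(1, -1)) = Mul(2, 1) = 2)
Function('J')(S, F) = 2
Mul(481, Function('J')(1, -7)) = Mul(481, 2) = 962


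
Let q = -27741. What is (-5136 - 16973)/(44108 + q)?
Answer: -22109/16367 ≈ -1.3508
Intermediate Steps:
(-5136 - 16973)/(44108 + q) = (-5136 - 16973)/(44108 - 27741) = -22109/16367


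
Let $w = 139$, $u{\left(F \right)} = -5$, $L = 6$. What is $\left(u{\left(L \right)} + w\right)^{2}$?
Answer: $17956$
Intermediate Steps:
$\left(u{\left(L \right)} + w\right)^{2} = \left(-5 + 139\right)^{2} = 134^{2} = 17956$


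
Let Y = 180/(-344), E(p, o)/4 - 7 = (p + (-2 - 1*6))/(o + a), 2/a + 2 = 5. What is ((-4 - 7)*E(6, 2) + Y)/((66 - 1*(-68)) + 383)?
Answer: -23695/44462 ≈ -0.53293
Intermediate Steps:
a = ⅔ (a = 2/(-2 + 5) = 2/3 = 2*(⅓) = ⅔ ≈ 0.66667)
E(p, o) = 28 + 4*(-8 + p)/(⅔ + o) (E(p, o) = 28 + 4*((p + (-2 - 1*6))/(o + ⅔)) = 28 + 4*((p + (-2 - 6))/(⅔ + o)) = 28 + 4*((p - 8)/(⅔ + o)) = 28 + 4*((-8 + p)/(⅔ + o)) = 28 + 4*(-8 + p)/(⅔ + o))
Y = -45/86 (Y = 180*(-1/344) = -45/86 ≈ -0.52326)
((-4 - 7)*E(6, 2) + Y)/((66 - 1*(-68)) + 383) = ((-4 - 7)*(4*(-10 + 3*6 + 21*2)/(2 + 3*2)) - 45/86)/((66 - 1*(-68)) + 383) = (-44*(-10 + 18 + 42)/(2 + 6) - 45/86)/((66 + 68) + 383) = (-44*50/8 - 45/86)/(134 + 383) = (-44*50/8 - 45/86)/517 = (-11*25 - 45/86)*(1/517) = (-275 - 45/86)*(1/517) = -23695/86*1/517 = -23695/44462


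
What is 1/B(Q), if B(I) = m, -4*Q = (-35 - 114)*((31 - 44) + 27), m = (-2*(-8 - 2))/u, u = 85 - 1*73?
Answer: ⅗ ≈ 0.60000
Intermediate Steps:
u = 12 (u = 85 - 73 = 12)
m = 5/3 (m = -2*(-8 - 2)/12 = -2*(-10)*(1/12) = 20*(1/12) = 5/3 ≈ 1.6667)
Q = 1043/2 (Q = -(-35 - 114)*((31 - 44) + 27)/4 = -(-149)*(-13 + 27)/4 = -(-149)*14/4 = -¼*(-2086) = 1043/2 ≈ 521.50)
B(I) = 5/3
1/B(Q) = 1/(5/3) = ⅗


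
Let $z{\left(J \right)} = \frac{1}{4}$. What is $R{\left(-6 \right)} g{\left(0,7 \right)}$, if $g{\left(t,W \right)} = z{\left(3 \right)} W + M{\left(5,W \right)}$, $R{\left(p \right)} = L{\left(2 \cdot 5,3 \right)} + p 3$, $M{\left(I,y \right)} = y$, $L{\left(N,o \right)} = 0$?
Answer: $- \frac{315}{2} \approx -157.5$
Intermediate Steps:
$z{\left(J \right)} = \frac{1}{4}$
$R{\left(p \right)} = 3 p$ ($R{\left(p \right)} = 0 + p 3 = 0 + 3 p = 3 p$)
$g{\left(t,W \right)} = \frac{5 W}{4}$ ($g{\left(t,W \right)} = \frac{W}{4} + W = \frac{5 W}{4}$)
$R{\left(-6 \right)} g{\left(0,7 \right)} = 3 \left(-6\right) \frac{5}{4} \cdot 7 = \left(-18\right) \frac{35}{4} = - \frac{315}{2}$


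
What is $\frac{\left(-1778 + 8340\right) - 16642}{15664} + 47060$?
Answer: $\frac{46071110}{979} \approx 47059.0$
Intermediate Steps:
$\frac{\left(-1778 + 8340\right) - 16642}{15664} + 47060 = \left(6562 - 16642\right) \frac{1}{15664} + 47060 = \left(-10080\right) \frac{1}{15664} + 47060 = - \frac{630}{979} + 47060 = \frac{46071110}{979}$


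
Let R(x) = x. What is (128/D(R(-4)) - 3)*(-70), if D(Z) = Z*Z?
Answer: -350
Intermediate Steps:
D(Z) = Z²
(128/D(R(-4)) - 3)*(-70) = (128/((-4)²) - 3)*(-70) = (128/16 - 3)*(-70) = (128*(1/16) - 3)*(-70) = (8 - 3)*(-70) = 5*(-70) = -350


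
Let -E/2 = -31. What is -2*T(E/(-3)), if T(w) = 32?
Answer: -64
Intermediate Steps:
E = 62 (E = -2*(-31) = 62)
-2*T(E/(-3)) = -2*32 = -64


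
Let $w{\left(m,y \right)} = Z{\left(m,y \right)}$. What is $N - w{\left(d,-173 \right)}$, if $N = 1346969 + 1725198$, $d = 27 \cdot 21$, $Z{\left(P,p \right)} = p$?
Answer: $3072340$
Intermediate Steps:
$d = 567$
$N = 3072167$
$w{\left(m,y \right)} = y$
$N - w{\left(d,-173 \right)} = 3072167 - -173 = 3072167 + 173 = 3072340$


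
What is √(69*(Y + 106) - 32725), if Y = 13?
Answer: I*√24514 ≈ 156.57*I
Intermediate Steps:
√(69*(Y + 106) - 32725) = √(69*(13 + 106) - 32725) = √(69*119 - 32725) = √(8211 - 32725) = √(-24514) = I*√24514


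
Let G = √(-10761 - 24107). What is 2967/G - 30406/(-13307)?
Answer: 30406/13307 - 129*I*√8717/758 ≈ 2.285 - 15.889*I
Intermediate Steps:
G = 2*I*√8717 (G = √(-34868) = 2*I*√8717 ≈ 186.73*I)
2967/G - 30406/(-13307) = 2967/((2*I*√8717)) - 30406/(-13307) = 2967*(-I*√8717/17434) - 30406*(-1/13307) = -129*I*√8717/758 + 30406/13307 = 30406/13307 - 129*I*√8717/758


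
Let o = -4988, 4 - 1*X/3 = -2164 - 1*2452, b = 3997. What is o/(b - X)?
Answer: 4988/9863 ≈ 0.50573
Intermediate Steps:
X = 13860 (X = 12 - 3*(-2164 - 1*2452) = 12 - 3*(-2164 - 2452) = 12 - 3*(-4616) = 12 + 13848 = 13860)
o/(b - X) = -4988/(3997 - 1*13860) = -4988/(3997 - 13860) = -4988/(-9863) = -4988*(-1/9863) = 4988/9863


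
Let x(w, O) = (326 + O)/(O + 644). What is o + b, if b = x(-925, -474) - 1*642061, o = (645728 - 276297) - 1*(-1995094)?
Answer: 146409366/85 ≈ 1.7225e+6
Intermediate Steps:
o = 2364525 (o = 369431 + 1995094 = 2364525)
x(w, O) = (326 + O)/(644 + O)
b = -54575259/85 (b = (326 - 474)/(644 - 474) - 1*642061 = -148/170 - 642061 = (1/170)*(-148) - 642061 = -74/85 - 642061 = -54575259/85 ≈ -6.4206e+5)
o + b = 2364525 - 54575259/85 = 146409366/85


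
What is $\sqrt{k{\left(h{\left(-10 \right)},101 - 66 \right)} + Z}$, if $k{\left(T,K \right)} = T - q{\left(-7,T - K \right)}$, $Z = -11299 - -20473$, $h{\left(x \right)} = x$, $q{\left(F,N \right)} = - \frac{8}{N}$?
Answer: $\frac{2 \sqrt{515465}}{15} \approx 95.728$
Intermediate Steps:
$Z = 9174$ ($Z = -11299 + 20473 = 9174$)
$k{\left(T,K \right)} = T + \frac{8}{T - K}$ ($k{\left(T,K \right)} = T - - \frac{8}{T - K} = T + \frac{8}{T - K}$)
$\sqrt{k{\left(h{\left(-10 \right)},101 - 66 \right)} + Z} = \sqrt{\frac{-8 - 10 \left(\left(101 - 66\right) - -10\right)}{\left(101 - 66\right) - -10} + 9174} = \sqrt{\frac{-8 - 10 \left(35 + 10\right)}{35 + 10} + 9174} = \sqrt{\frac{-8 - 450}{45} + 9174} = \sqrt{\frac{1}{45} \left(-458\right) + 9174} = \sqrt{- \frac{458}{45} + 9174} = \sqrt{\frac{412372}{45}} = \frac{2 \sqrt{515465}}{15}$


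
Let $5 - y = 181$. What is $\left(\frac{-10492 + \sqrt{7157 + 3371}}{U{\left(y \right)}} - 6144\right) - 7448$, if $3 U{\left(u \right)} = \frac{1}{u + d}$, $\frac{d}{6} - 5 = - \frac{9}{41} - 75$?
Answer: $\frac{770289968}{41} - \frac{293880 \sqrt{658}}{41} \approx 1.8604 \cdot 10^{7}$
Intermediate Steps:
$y = -176$ ($y = 5 - 181 = -176$)
$d = - \frac{17274}{41}$ ($d = 30 + 6 \left(- \frac{9}{41} - 75\right) = 30 + 6 \left(- \frac{3084}{41}\right) = 30 - \frac{18504}{41} = - \frac{17274}{41} \approx -421.32$)
$U{\left(u \right)} = \frac{1}{3 \left(- \frac{17274}{41} + u\right)}$ ($U{\left(u \right)} = \frac{1}{3 \left(u - \frac{17274}{41}\right)} = \frac{1}{3 \left(- \frac{17274}{41} + u\right)}$)
$\left(\frac{-10492 + \sqrt{7157 + 3371}}{U{\left(y \right)}} - 6144\right) - 7448 = \left(\frac{-10492 + \sqrt{7157 + 3371}}{\frac{41}{3} \frac{1}{-17274 + 41 \left(-176\right)}} - 6144\right) - 7448 = \left(\frac{-10492 + \sqrt{10528}}{\frac{41}{3} \frac{1}{-17274 - 7216}} - 6144\right) - 7448 = \left(\frac{-10492 + 4 \sqrt{658}}{\frac{41}{3} \frac{1}{-24490}} - 6144\right) - 7448 = \left(\frac{-10492 + 4 \sqrt{658}}{\frac{41}{3} \left(- \frac{1}{24490}\right)} - 6144\right) - 7448 = \left(\frac{-10492 + 4 \sqrt{658}}{- \frac{41}{73470}} - 6144\right) - 7448 = \left(\left(-10492 + 4 \sqrt{658}\right) \left(- \frac{73470}{41}\right) - 6144\right) - 7448 = \left(\left(\frac{770847240}{41} - \frac{293880 \sqrt{658}}{41}\right) - 6144\right) - 7448 = \left(\frac{770595336}{41} - \frac{293880 \sqrt{658}}{41}\right) - 7448 = \frac{770289968}{41} - \frac{293880 \sqrt{658}}{41}$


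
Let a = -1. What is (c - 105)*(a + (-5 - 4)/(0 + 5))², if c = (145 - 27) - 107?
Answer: -18424/25 ≈ -736.96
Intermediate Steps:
c = 11 (c = 118 - 107 = 11)
(c - 105)*(a + (-5 - 4)/(0 + 5))² = (11 - 105)*(-1 + (-5 - 4)/(0 + 5))² = -94*(-1 - 9/5)² = -94*(-14/5)² = -94*196/25 = -18424/25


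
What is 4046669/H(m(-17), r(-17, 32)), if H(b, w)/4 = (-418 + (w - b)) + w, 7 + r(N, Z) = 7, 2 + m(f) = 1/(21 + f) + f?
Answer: -4046669/1597 ≈ -2533.9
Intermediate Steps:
m(f) = -2 + f + 1/(21 + f) (m(f) = -2 + (1/(21 + f) + f) = -2 + (f + 1/(21 + f)) = -2 + f + 1/(21 + f))
r(N, Z) = 0 (r(N, Z) = -7 + 7 = 0)
H(b, w) = -1672 - 4*b + 8*w (H(b, w) = 4*((-418 + (w - b)) + w) = 4*((-418 + w - b) + w) = 4*(-418 - b + 2*w) = -1672 - 4*b + 8*w)
4046669/H(m(-17), r(-17, 32)) = 4046669/(-1672 - 4*(-41 + (-17)² + 19*(-17))/(21 - 17) + 8*0) = 4046669/(-1672 - 4*(-41 + 289 - 323)/4 + 0) = 4046669/(-1672 - (-75) + 0) = 4046669/(-1672 - 4*(-75/4) + 0) = 4046669/(-1672 + 75 + 0) = 4046669/(-1597) = 4046669*(-1/1597) = -4046669/1597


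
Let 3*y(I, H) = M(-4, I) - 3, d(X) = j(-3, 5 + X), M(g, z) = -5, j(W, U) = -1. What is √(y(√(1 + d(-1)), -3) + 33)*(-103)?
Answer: -103*√273/3 ≈ -567.28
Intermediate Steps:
d(X) = -1
y(I, H) = -8/3 (y(I, H) = (-5 - 3)/3 = (⅓)*(-8) = -8/3)
√(y(√(1 + d(-1)), -3) + 33)*(-103) = √(-8/3 + 33)*(-103) = √(91/3)*(-103) = (√273/3)*(-103) = -103*√273/3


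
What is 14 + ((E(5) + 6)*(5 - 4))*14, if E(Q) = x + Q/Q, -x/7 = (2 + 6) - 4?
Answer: -280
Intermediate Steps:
x = -28 (x = -7*((2 + 6) - 4) = -7*(8 - 4) = -7*4 = -28)
E(Q) = -27 (E(Q) = -28 + Q/Q = -28 + 1 = -27)
14 + ((E(5) + 6)*(5 - 4))*14 = 14 + ((-27 + 6)*(5 - 4))*14 = 14 - 21*1*14 = 14 - 21*14 = 14 - 294 = -280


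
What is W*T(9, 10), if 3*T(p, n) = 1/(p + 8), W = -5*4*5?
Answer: -100/51 ≈ -1.9608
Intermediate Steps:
W = -100 (W = -20*5 = -100)
T(p, n) = 1/(3*(8 + p)) (T(p, n) = 1/(3*(p + 8)) = 1/(3*(8 + p)))
W*T(9, 10) = -100/(3*(8 + 9)) = -100/(3*17) = -100*1/51 = -100/51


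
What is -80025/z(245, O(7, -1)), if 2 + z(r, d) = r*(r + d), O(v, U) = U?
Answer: -26675/19926 ≈ -1.3387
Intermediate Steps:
z(r, d) = -2 + r*(d + r) (z(r, d) = -2 + r*(r + d) = -2 + r*(d + r))
-80025/z(245, O(7, -1)) = -80025/(-2 + 245² - 1*245) = -80025/(-2 + 60025 - 245) = -80025/59778 = -80025*1/59778 = -26675/19926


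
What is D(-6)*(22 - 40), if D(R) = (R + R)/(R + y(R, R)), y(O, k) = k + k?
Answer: -12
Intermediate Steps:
y(O, k) = 2*k
D(R) = 2/3 (D(R) = (R + R)/(R + 2*R) = (2*R)/((3*R)) = (2*R)*(1/(3*R)) = 2/3)
D(-6)*(22 - 40) = 2*(22 - 40)/3 = (2/3)*(-18) = -12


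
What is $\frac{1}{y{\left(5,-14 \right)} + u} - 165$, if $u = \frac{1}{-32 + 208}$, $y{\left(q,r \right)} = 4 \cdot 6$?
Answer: $- \frac{696949}{4225} \approx -164.96$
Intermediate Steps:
$y{\left(q,r \right)} = 24$
$u = \frac{1}{176} \approx 0.0056818$
$\frac{1}{y{\left(5,-14 \right)} + u} - 165 = \frac{1}{24 + \frac{1}{176}} - 165 = \frac{1}{\frac{4225}{176}} - 165 = \frac{176}{4225} - 165 = - \frac{696949}{4225}$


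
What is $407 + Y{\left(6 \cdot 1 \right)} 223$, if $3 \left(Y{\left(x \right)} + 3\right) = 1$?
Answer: $- \frac{563}{3} \approx -187.67$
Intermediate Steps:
$Y{\left(x \right)} = - \frac{8}{3}$ ($Y{\left(x \right)} = -3 + \frac{1}{3} \cdot 1 = -3 + \frac{1}{3} = - \frac{8}{3}$)
$407 + Y{\left(6 \cdot 1 \right)} 223 = 407 - \frac{1784}{3} = - \frac{563}{3}$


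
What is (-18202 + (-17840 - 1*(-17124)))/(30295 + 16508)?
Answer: -6306/15601 ≈ -0.40420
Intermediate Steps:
(-18202 + (-17840 - 1*(-17124)))/(30295 + 16508) = (-18202 + (-17840 + 17124))/46803 = (-18202 - 716)*(1/46803) = -18918*1/46803 = -6306/15601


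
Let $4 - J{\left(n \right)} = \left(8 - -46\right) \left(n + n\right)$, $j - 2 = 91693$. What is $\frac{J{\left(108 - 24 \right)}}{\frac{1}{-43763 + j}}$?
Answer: $-434647376$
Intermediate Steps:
$j = 91695$ ($j = 2 + 91693 = 91695$)
$J{\left(n \right)} = 4 - 108 n$ ($J{\left(n \right)} = 4 - \left(8 - -46\right) \left(n + n\right) = 4 - \left(8 + 46\right) 2 n = 4 - 54 \cdot 2 n = 4 - 108 n$)
$\frac{J{\left(108 - 24 \right)}}{\frac{1}{-43763 + j}} = \frac{4 - 108 \left(108 - 24\right)}{\frac{1}{-43763 + 91695}} = \frac{4 - 108 \left(108 - 24\right)}{\frac{1}{47932}} = \left(4 - 9072\right) \frac{1}{\frac{1}{47932}} = \left(4 - 9072\right) 47932 = \left(-9068\right) 47932 = -434647376$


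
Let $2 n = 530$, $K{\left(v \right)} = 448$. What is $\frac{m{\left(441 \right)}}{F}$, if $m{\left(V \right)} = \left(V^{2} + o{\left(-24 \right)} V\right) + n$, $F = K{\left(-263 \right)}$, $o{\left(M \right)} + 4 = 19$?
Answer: $\frac{201361}{448} \approx 449.47$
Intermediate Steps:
$o{\left(M \right)} = 15$ ($o{\left(M \right)} = -4 + 19 = 15$)
$n = 265$ ($n = \frac{1}{2} \cdot 530 = 265$)
$F = 448$
$m{\left(V \right)} = 265 + V^{2} + 15 V$ ($m{\left(V \right)} = \left(V^{2} + 15 V\right) + 265 = 265 + V^{2} + 15 V$)
$\frac{m{\left(441 \right)}}{F} = \frac{265 + 441^{2} + 15 \cdot 441}{448} = \left(265 + 194481 + 6615\right) \frac{1}{448} = 201361 \cdot \frac{1}{448} = \frac{201361}{448}$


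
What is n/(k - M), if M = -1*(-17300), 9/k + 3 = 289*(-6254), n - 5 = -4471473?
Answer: 8081771506412/31268175709 ≈ 258.47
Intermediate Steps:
n = -4471468 (n = 5 - 4471473 = -4471468)
k = -9/1807409 (k = 9/(-3 + 289*(-6254)) = 9/(-3 - 1807406) = 9/(-1807409) = 9*(-1/1807409) = -9/1807409 ≈ -4.9795e-6)
M = 17300
n/(k - M) = -4471468/(-9/1807409 - 1*17300) = -4471468/(-9/1807409 - 17300) = -4471468/(-31268175709/1807409) = -4471468*(-1807409/31268175709) = 8081771506412/31268175709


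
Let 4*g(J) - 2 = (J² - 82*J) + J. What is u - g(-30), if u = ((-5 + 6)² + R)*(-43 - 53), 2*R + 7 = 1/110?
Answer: -32639/55 ≈ -593.44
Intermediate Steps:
R = -769/220 (R = -7/2 + (½)/110 = -7/2 + (½)*(1/110) = -7/2 + 1/220 = -769/220 ≈ -3.4955)
g(J) = ½ - 81*J/4 + J²/4 (g(J) = ½ + ((J² - 82*J) + J)/4 = ½ + (J² - 81*J)/4 = ½ + (-81*J/4 + J²/4) = ½ - 81*J/4 + J²/4)
u = 13176/55 (u = ((-5 + 6)² - 769/220)*(-43 - 53) = (1² - 769/220)*(-96) = (1 - 769/220)*(-96) = -549/220*(-96) = 13176/55 ≈ 239.56)
u - g(-30) = 13176/55 - (½ - 81/4*(-30) + (¼)*(-30)²) = 13176/55 - (½ + 1215/2 + (¼)*900) = 13176/55 - (½ + 1215/2 + 225) = 13176/55 - 1*833 = 13176/55 - 833 = -32639/55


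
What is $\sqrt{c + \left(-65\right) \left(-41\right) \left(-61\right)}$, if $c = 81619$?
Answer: $3 i \sqrt{8994} \approx 284.51 i$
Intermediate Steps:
$\sqrt{c + \left(-65\right) \left(-41\right) \left(-61\right)} = \sqrt{81619 + \left(-65\right) \left(-41\right) \left(-61\right)} = \sqrt{81619 + 2665 \left(-61\right)} = \sqrt{81619 - 162565} = \sqrt{-80946} = 3 i \sqrt{8994}$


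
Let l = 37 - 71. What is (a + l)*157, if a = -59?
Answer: -14601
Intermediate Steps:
l = -34
(a + l)*157 = (-59 - 34)*157 = -93*157 = -14601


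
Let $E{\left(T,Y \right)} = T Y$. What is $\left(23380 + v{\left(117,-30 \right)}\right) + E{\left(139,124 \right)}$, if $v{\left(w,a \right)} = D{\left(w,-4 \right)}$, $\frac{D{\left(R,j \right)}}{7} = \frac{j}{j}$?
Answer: $40623$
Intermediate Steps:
$D{\left(R,j \right)} = 7$ ($D{\left(R,j \right)} = 7 \frac{j}{j} = 7 \cdot 1 = 7$)
$v{\left(w,a \right)} = 7$
$\left(23380 + v{\left(117,-30 \right)}\right) + E{\left(139,124 \right)} = \left(23380 + 7\right) + 139 \cdot 124 = 23387 + 17236 = 40623$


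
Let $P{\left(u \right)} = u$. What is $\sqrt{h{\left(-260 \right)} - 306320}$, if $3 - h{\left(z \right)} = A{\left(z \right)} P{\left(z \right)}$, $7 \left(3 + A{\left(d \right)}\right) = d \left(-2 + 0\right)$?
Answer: $\frac{3 i \sqrt{1566817}}{7} \approx 536.45 i$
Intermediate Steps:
$A{\left(d \right)} = -3 - \frac{2 d}{7}$ ($A{\left(d \right)} = -3 + \frac{d \left(-2 + 0\right)}{7} = -3 + \frac{d \left(-2\right)}{7} = -3 + \frac{\left(-2\right) d}{7} = -3 - \frac{2 d}{7}$)
$h{\left(z \right)} = 3 - z \left(-3 - \frac{2 z}{7}\right)$ ($h{\left(z \right)} = 3 - \left(-3 - \frac{2 z}{7}\right) z = 3 - z \left(-3 - \frac{2 z}{7}\right)$)
$\sqrt{h{\left(-260 \right)} - 306320} = \sqrt{\left(3 + \frac{1}{7} \left(-260\right) \left(21 + 2 \left(-260\right)\right)\right) - 306320} = \sqrt{\left(3 + \frac{1}{7} \left(-260\right) \left(21 - 520\right)\right) - 306320} = \sqrt{\left(3 + \frac{1}{7} \left(-260\right) \left(-499\right)\right) - 306320} = \sqrt{\left(3 + \frac{129740}{7}\right) - 306320} = \sqrt{\frac{129761}{7} - 306320} = \sqrt{- \frac{2014479}{7}} = \frac{3 i \sqrt{1566817}}{7}$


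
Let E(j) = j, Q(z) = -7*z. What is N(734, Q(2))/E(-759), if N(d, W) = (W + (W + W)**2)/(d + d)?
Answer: -35/50646 ≈ -0.00069107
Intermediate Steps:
N(d, W) = (W + 4*W**2)/(2*d) (N(d, W) = (W + (2*W)**2)/((2*d)) = (W + 4*W**2)*(1/(2*d)) = (W + 4*W**2)/(2*d))
N(734, Q(2))/E(-759) = ((1/2)*(-7*2)*(1 + 4*(-7*2))/734)/(-759) = ((1/2)*(-14)*(1/734)*(1 + 4*(-14)))*(-1/759) = ((1/2)*(-14)*(1/734)*(1 - 56))*(-1/759) = ((1/2)*(-14)*(1/734)*(-55))*(-1/759) = (385/734)*(-1/759) = -35/50646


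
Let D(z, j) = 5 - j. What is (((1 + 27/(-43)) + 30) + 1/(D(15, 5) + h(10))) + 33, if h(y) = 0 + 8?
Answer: 21843/344 ≈ 63.497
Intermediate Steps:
h(y) = 8
(((1 + 27/(-43)) + 30) + 1/(D(15, 5) + h(10))) + 33 = (((1 + 27/(-43)) + 30) + 1/((5 - 1*5) + 8)) + 33 = (((1 + 27*(-1/43)) + 30) + 1/((5 - 5) + 8)) + 33 = (((1 - 27/43) + 30) + 1/(0 + 8)) + 33 = ((16/43 + 30) + 1/8) + 33 = (1306/43 + ⅛) + 33 = 10491/344 + 33 = 21843/344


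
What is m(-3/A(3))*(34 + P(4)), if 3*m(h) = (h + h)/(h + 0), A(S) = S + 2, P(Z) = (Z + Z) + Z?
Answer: 92/3 ≈ 30.667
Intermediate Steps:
P(Z) = 3*Z (P(Z) = 2*Z + Z = 3*Z)
A(S) = 2 + S
m(h) = 2/3 (m(h) = ((h + h)/(h + 0))/3 = ((2*h)/h)/3 = (1/3)*2 = 2/3)
m(-3/A(3))*(34 + P(4)) = 2*(34 + 3*4)/3 = 2*(34 + 12)/3 = (2/3)*46 = 92/3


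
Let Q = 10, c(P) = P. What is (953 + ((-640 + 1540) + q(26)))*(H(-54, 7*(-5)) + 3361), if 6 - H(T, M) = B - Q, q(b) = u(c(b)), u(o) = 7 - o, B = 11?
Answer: 6173244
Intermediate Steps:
q(b) = 7 - b
H(T, M) = 5 (H(T, M) = 6 - (11 - 1*10) = 6 - (11 - 10) = 6 - 1*1 = 6 - 1 = 5)
(953 + ((-640 + 1540) + q(26)))*(H(-54, 7*(-5)) + 3361) = (953 + ((-640 + 1540) + (7 - 1*26)))*(5 + 3361) = (953 + (900 + (7 - 26)))*3366 = (953 + (900 - 19))*3366 = (953 + 881)*3366 = 1834*3366 = 6173244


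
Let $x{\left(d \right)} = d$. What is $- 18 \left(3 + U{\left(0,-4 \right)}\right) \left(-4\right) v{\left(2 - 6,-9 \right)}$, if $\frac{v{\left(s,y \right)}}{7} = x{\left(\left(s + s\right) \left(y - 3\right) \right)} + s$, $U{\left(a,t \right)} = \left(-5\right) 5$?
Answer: $-1020096$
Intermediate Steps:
$U{\left(a,t \right)} = -25$
$v{\left(s,y \right)} = 7 s + 14 s \left(-3 + y\right)$ ($v{\left(s,y \right)} = 7 \left(\left(s + s\right) \left(y - 3\right) + s\right) = 7 \left(2 s \left(-3 + y\right) + s\right) = 7 \left(s + 2 s \left(-3 + y\right)\right) = 7 s + 14 s \left(-3 + y\right)$)
$- 18 \left(3 + U{\left(0,-4 \right)}\right) \left(-4\right) v{\left(2 - 6,-9 \right)} = - 18 \left(3 - 25\right) \left(-4\right) 7 \left(2 - 6\right) \left(-5 + 2 \left(-9\right)\right) = - 18 \left(\left(-22\right) \left(-4\right)\right) 7 \left(2 - 6\right) \left(-5 - 18\right) = \left(-18\right) 88 \cdot 7 \left(-4\right) \left(-23\right) = \left(-1584\right) 644 = -1020096$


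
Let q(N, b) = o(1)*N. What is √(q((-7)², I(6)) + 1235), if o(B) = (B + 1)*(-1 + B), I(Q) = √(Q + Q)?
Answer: √1235 ≈ 35.143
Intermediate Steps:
I(Q) = √2*√Q (I(Q) = √(2*Q) = √2*√Q)
o(B) = (1 + B)*(-1 + B)
q(N, b) = 0 (q(N, b) = (-1 + 1²)*N = (-1 + 1)*N = 0*N = 0)
√(q((-7)², I(6)) + 1235) = √(0 + 1235) = √1235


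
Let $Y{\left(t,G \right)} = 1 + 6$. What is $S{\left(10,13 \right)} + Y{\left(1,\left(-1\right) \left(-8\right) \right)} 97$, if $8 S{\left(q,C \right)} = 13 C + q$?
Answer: $\frac{5611}{8} \approx 701.38$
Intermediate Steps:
$Y{\left(t,G \right)} = 7$
$S{\left(q,C \right)} = \frac{q}{8} + \frac{13 C}{8}$ ($S{\left(q,C \right)} = \frac{13 C + q}{8} = \frac{q + 13 C}{8} = \frac{q}{8} + \frac{13 C}{8}$)
$S{\left(10,13 \right)} + Y{\left(1,\left(-1\right) \left(-8\right) \right)} 97 = \left(\frac{1}{8} \cdot 10 + \frac{13}{8} \cdot 13\right) + 7 \cdot 97 = \left(\frac{5}{4} + \frac{169}{8}\right) + 679 = \frac{179}{8} + 679 = \frac{5611}{8}$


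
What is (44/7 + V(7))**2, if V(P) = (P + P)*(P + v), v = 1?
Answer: 685584/49 ≈ 13992.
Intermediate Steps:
V(P) = 2*P*(1 + P) (V(P) = (P + P)*(P + 1) = (2*P)*(1 + P) = 2*P*(1 + P))
(44/7 + V(7))**2 = (44/7 + 2*7*(1 + 7))**2 = (44*(1/7) + 2*7*8)**2 = (44/7 + 112)**2 = (828/7)**2 = 685584/49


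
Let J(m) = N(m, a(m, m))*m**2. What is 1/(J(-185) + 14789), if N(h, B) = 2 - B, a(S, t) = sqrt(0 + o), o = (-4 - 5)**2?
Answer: -1/224786 ≈ -4.4487e-6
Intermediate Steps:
o = 81 (o = (-9)**2 = 81)
a(S, t) = 9 (a(S, t) = sqrt(0 + 81) = sqrt(81) = 9)
J(m) = -7*m**2 (J(m) = (2 - 1*9)*m**2 = (2 - 9)*m**2 = -7*m**2)
1/(J(-185) + 14789) = 1/(-7*(-185)**2 + 14789) = 1/(-7*34225 + 14789) = 1/(-239575 + 14789) = 1/(-224786) = -1/224786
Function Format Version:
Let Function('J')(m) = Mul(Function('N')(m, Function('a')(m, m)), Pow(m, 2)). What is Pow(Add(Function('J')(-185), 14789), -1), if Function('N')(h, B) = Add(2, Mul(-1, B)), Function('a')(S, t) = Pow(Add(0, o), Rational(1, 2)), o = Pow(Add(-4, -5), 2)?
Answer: Rational(-1, 224786) ≈ -4.4487e-6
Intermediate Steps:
o = 81 (o = Pow(-9, 2) = 81)
Function('a')(S, t) = 9 (Function('a')(S, t) = Pow(Add(0, 81), Rational(1, 2)) = Pow(81, Rational(1, 2)) = 9)
Function('J')(m) = Mul(-7, Pow(m, 2)) (Function('J')(m) = Mul(Add(2, Mul(-1, 9)), Pow(m, 2)) = Mul(Add(2, -9), Pow(m, 2)) = Mul(-7, Pow(m, 2)))
Pow(Add(Function('J')(-185), 14789), -1) = Pow(Add(Mul(-7, Pow(-185, 2)), 14789), -1) = Pow(Add(Mul(-7, 34225), 14789), -1) = Pow(Add(-239575, 14789), -1) = Pow(-224786, -1) = Rational(-1, 224786)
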